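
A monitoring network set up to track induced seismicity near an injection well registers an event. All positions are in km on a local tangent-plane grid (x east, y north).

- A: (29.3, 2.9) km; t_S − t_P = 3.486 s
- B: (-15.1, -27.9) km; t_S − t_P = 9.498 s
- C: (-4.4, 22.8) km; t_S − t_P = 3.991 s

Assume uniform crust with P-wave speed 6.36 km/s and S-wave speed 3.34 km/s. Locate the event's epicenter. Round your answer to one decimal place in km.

(23.4, 26.7)

Distance from S−P lag: d = Δt · v_P v_S / (v_P − v_S) = Δt · (6.36·3.34)/(6.36−3.34) ≈ 7.0339·Δt.
So d_A = 24.52, d_B = 66.81, d_C = 28.07 km.
Circle about each station: (x − 29.3)² + (y − 2.9)² = 24.52²; (x + 15.1)² + (y + 27.9)² = 66.81²; (x + 4.4)² + (y − 22.8)² = 28.07².
Subtracting the A equation from the B and C equations removes the quadratic terms:
-88.8 x − 61.6 y = -3722.83
-67.4 x + 39.8 y = -514.39
Solving the 2×2 system: x ≈ 23.4, y ≈ 26.7 km.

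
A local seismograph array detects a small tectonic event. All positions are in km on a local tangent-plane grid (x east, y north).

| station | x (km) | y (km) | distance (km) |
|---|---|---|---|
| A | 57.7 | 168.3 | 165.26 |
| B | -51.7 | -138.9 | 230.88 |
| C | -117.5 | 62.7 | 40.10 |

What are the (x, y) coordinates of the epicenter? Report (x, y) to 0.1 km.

Circle about each station: (x − 57.7)² + (y − 168.3)² = 165.26²; (x + 51.7)² + (y + 138.9)² = 230.88²; (x + 117.5)² + (y − 62.7)² = 40.10².
Subtracting the A equation from the B and C equations removes the quadratic terms:
-218.8 x − 614.4 y = -35682.79
-350.4 x − 211.2 y = 11786.22
Solving the 2×2 system: x ≈ -87.4, y ≈ 89.2 km.

x ≈ -87.4 km, y ≈ 89.2 km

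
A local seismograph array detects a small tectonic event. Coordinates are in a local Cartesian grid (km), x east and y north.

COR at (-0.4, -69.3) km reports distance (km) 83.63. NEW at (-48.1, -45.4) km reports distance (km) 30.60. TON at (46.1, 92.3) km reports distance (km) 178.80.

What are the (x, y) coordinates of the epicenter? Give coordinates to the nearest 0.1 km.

-77.5 km east, -36.9 km north

Circle about each station: (x + 0.4)² + (y + 69.3)² = 83.63²; (x + 48.1)² + (y + 45.4)² = 30.60²; (x − 46.1)² + (y − 92.3)² = 178.80².
Subtracting the COR equation from the NEW and TON equations removes the quadratic terms:
-95.4 x + 47.8 y = 5629.74
93.0 x + 323.2 y = -19133.61
Solving the 2×2 system: x ≈ -77.5, y ≈ -36.9 km.
Check against COR (with the unrounded x, y): √((x + 0.4)²+(y + 69.3)²) = 83.63 ≈ 83.63 km. ✓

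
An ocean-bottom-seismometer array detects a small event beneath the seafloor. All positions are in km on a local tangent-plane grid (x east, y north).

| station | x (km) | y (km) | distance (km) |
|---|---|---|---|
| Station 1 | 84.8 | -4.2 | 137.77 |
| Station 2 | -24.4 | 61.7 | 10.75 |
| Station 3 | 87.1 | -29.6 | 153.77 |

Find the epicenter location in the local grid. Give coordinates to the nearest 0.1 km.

(-34.9, 64.0)

Circle about each station: (x − 84.8)² + (y + 4.2)² = 137.77²; (x + 24.4)² + (y − 61.7)² = 10.75²; (x − 87.1)² + (y + 29.6)² = 153.77².
Subtracting the Station 1 equation from the Station 2 and Station 3 equations removes the quadratic terms:
-218.4 x + 131.8 y = 16058.58
4.6 x − 50.8 y = -3410.75
Solving the 2×2 system: x ≈ -34.9, y ≈ 64.0 km.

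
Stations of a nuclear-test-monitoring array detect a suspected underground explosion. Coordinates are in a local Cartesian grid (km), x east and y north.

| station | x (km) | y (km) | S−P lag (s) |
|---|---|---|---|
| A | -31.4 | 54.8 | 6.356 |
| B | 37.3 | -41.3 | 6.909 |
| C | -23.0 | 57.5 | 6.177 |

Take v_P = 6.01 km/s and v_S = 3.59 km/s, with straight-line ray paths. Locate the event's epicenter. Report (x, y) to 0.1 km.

(-0.8, 7.1)

Distance from S−P lag: d = Δt · v_P v_S / (v_P − v_S) = Δt · (6.01·3.59)/(6.01−3.59) ≈ 8.9157·Δt.
So d_A = 56.67, d_B = 61.60, d_C = 55.07 km.
Circle about each station: (x + 31.4)² + (y − 54.8)² = 56.67²; (x − 37.3)² + (y + 41.3)² = 61.60²; (x + 23.0)² + (y − 57.5)² = 55.07².
Subtracting the A equation from the B and C equations removes the quadratic terms:
137.4 x − 192.2 y = -1475.09
16.8 x + 5.4 y = 25.03
Solving the 2×2 system: x ≈ -0.8, y ≈ 7.1 km.
Check against A (with the unrounded x, y): √((x + 31.4)²+(y − 54.8)²) = 56.67 ≈ 56.67 km. ✓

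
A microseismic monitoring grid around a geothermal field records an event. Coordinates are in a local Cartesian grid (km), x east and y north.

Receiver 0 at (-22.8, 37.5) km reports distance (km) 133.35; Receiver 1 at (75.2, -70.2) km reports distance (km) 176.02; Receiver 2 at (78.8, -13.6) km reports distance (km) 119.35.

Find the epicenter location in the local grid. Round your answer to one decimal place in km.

(92.2, 105.0)

Circle about each station: (x + 22.8)² + (y − 37.5)² = 133.35²; (x − 75.2)² + (y + 70.2)² = 176.02²; (x − 78.8)² + (y + 13.6)² = 119.35².
Subtracting the Receiver 0 equation from the Receiver 1 and Receiver 2 equations removes the quadratic terms:
196.0 x − 215.4 y = -4543.83
203.2 x − 102.2 y = 8006.11
Solving the 2×2 system: x ≈ 92.2, y ≈ 105.0 km.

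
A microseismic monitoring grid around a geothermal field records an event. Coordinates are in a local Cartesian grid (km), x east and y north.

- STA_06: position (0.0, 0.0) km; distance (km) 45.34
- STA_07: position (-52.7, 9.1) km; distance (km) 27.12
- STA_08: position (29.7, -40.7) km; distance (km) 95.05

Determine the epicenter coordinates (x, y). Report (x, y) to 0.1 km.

x ≈ -34.6 km, y ≈ 29.3 km

Circle about each station: x² + y² = 45.34²; (x + 52.7)² + (y − 9.1)² = 27.12²; (x − 29.7)² + (y + 40.7)² = 95.05².
Subtracting pairs of circle equations eliminates x²+y² and gives linear equations (the radical axes):
-105.4 x + 18.2 y = 4180.32
59.4 x − 81.4 y = -4440.21
Solving the 2×2 system: x ≈ -34.6, y ≈ 29.3 km.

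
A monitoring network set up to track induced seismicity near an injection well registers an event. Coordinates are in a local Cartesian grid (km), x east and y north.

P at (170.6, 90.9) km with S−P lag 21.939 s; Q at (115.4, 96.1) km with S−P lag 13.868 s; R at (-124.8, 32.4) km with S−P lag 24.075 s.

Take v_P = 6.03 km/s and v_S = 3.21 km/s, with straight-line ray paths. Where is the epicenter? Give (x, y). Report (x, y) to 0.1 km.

Distance from S−P lag: d = Δt · v_P v_S / (v_P − v_S) = Δt · (6.03·3.21)/(6.03−3.21) ≈ 6.8639·Δt.
So d_P = 150.59, d_Q = 95.19, d_R = 165.25 km.
Circle about each station: (x − 170.6)² + (y − 90.9)² = 150.59²; (x − 115.4)² + (y − 96.1)² = 95.19²; (x + 124.8)² + (y − 32.4)² = 165.25².
Subtracting pairs of circle equations eliminates x²+y² and gives linear equations (the radical axes):
-110.4 x + 10.4 y = -1198.59
-590.8 x − 117.0 y = -25372.58
Solving the 2×2 system: x ≈ 21.2, y ≈ 109.8 km.

x ≈ 21.2 km, y ≈ 109.8 km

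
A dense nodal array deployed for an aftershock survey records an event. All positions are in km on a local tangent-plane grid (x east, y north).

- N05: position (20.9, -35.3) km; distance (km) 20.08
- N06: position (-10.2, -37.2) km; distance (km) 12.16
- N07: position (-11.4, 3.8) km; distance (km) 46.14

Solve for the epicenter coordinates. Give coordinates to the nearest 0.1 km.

x ≈ 1.5 km, y ≈ -40.5 km

Circle about each station: (x − 20.9)² + (y + 35.3)² = 20.08²; (x + 10.2)² + (y + 37.2)² = 12.16²; (x + 11.4)² + (y − 3.8)² = 46.14².
Subtracting pairs of circle equations eliminates x²+y² and gives linear equations (the radical axes):
-62.2 x − 3.8 y = 60.32
-64.6 x + 78.2 y = -3264.19
Solving the 2×2 system: x ≈ 1.5, y ≈ -40.5 km.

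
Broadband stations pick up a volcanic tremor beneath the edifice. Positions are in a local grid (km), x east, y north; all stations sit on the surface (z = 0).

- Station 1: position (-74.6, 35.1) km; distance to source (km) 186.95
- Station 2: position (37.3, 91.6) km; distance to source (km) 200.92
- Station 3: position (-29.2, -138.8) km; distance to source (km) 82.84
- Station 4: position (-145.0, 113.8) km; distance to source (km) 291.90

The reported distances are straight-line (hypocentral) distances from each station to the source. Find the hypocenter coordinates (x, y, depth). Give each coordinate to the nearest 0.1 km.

Each station gives a sphere (x−x_i)² + (y−y_i)² + z² = d_i² (stations at z=0).
Subtracting the Station 1 sphere from Station 2 and Station 3: z² cancels, leaving linear equations in x and y:
223.8 x + 113.0 y = -2433.86
90.8 x − 347.8 y = 41408.75
Solving: x ≈ 43.505, y ≈ -107.701 km (keep extra digits for the depth step; rounded: 43.5, -107.7).
Then from the Station 1 sphere: z² = 186.95² − (x + 74.6)² − (y − 35.1)² with x = 43.505, y = -107.701, so z ≈ 24.686 ≈ 24.7 km.

x ≈ 43.5 km, y ≈ -107.7 km, depth ≈ 24.7 km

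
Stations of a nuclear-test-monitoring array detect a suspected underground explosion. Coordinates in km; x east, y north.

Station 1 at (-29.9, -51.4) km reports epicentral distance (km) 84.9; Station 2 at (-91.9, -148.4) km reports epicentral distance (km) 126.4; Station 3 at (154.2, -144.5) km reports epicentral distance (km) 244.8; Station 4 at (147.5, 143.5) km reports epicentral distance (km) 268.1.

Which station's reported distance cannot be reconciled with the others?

Station 1

Solve using three stations at a time. Using Station 2, Station 3, Station 4 (subtract circle equations pairwise → linear system) gives (x, y) ≈ (-60.0, -26.2).
Distances from that point to each station vs reported:
  Station 1: calculated 39.3 vs reported 84.9 → residual 45.6 km
  Station 2: calculated 126.3 vs reported 126.4 → residual 0.1 km
  Station 3: calculated 244.8 vs reported 244.8 → residual 0.0 km
  Station 4: calculated 268.1 vs reported 268.1 → residual 0.0 km
Station 2, Station 3, Station 4 are mutually consistent (residuals ≈ 0); Station 1 is off by 45.6 km.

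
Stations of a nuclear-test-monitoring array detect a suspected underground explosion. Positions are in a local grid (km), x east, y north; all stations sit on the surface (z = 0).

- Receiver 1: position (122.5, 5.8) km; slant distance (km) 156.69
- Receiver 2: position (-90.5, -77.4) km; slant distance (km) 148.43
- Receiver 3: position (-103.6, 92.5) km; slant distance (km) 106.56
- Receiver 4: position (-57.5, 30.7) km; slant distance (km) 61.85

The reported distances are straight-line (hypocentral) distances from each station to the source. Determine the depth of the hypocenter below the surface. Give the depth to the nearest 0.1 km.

Each station gives a sphere (x−x_i)² + (y−y_i)² + z² = d_i² (stations at z=0).
Subtracting the Receiver 1 sphere from Receiver 2 and Receiver 3: z² cancels, leaving linear equations in x and y:
-426.0 x − 166.4 y = 1661.41
-452.2 x + 173.4 y = 17446.04
Solving: x ≈ -21.400, y ≈ 44.803 km (keep extra digits for the depth step; rounded: -21.4, 44.8).
Then from the Receiver 1 sphere: z² = 156.69² − (x − 122.5)² − (y − 5.8)² with x = -21.400, y = 44.803, so z ≈ 48.201 ≈ 48.2 km.

48.2 km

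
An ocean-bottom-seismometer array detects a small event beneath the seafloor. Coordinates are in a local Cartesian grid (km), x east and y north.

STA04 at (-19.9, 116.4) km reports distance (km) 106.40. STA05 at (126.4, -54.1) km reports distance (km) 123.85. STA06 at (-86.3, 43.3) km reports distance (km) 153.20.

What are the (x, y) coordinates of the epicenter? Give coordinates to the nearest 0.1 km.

(66.5, 54.3)

Circle about each station: (x + 19.9)² + (y − 116.4)² = 106.40²; (x − 126.4)² + (y + 54.1)² = 123.85²; (x + 86.3)² + (y − 43.3)² = 153.20².
Subtracting the STA04 equation from the STA05 and STA06 equations removes the quadratic terms:
292.6 x − 341.0 y = 940.94
-132.8 x − 146.2 y = -16771.67
Solving the 2×2 system: x ≈ 66.5, y ≈ 54.3 km.
Check against STA04 (with the unrounded x, y): √((x + 19.9)²+(y − 116.4)²) = 106.40 ≈ 106.40 km. ✓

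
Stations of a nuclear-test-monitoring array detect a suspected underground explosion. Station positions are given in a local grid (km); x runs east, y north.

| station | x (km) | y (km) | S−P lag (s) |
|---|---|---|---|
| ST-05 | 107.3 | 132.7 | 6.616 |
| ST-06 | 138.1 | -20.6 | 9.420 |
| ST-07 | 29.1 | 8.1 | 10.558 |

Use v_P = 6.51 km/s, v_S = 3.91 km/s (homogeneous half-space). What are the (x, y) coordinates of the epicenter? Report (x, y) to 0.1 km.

(113.2, 68.2)

Distance from S−P lag: d = Δt · v_P v_S / (v_P − v_S) = Δt · (6.51·3.91)/(6.51−3.91) ≈ 9.7900·Δt.
So d_ST-05 = 64.77, d_ST-06 = 92.22, d_ST-07 = 103.36 km.
Circle about each station: (x − 107.3)² + (y − 132.7)² = 64.77²; (x − 138.1)² + (y + 20.6)² = 92.22²; (x − 29.1)² + (y − 8.1)² = 103.36².
Subtracting pairs of circle equations eliminates x²+y² and gives linear equations (the radical axes):
61.6 x − 306.6 y = -13935.99
-156.4 x − 249.2 y = -34698.30
Solving the 2×2 system: x ≈ 113.2, y ≈ 68.2 km.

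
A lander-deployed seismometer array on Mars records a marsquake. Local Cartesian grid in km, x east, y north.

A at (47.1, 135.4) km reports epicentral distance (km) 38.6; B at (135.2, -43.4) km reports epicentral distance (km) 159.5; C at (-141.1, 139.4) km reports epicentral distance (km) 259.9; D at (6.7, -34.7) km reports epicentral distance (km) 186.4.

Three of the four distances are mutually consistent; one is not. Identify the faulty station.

Solve using three stations at a time. Using B, C, D (subtract circle equations pairwise → linear system) gives (x, y) ≈ (117.6, 115.0).
Distances from that point to each station vs reported:
  A: calculated 73.4 vs reported 38.6 → residual 34.8 km
  B: calculated 159.4 vs reported 159.5 → residual 0.1 km
  C: calculated 259.8 vs reported 259.9 → residual 0.1 km
  D: calculated 186.3 vs reported 186.4 → residual 0.1 km
B, C, D are mutually consistent (residuals ≈ 0); A is off by 34.8 km.

A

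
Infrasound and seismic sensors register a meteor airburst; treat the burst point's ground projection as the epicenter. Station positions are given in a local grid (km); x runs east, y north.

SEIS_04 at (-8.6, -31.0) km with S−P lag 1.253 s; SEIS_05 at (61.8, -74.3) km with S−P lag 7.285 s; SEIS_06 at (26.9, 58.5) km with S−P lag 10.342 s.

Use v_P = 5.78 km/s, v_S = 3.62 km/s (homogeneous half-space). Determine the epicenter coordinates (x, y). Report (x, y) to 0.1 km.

(1.1, -38.3)

Distance from S−P lag: d = Δt · v_P v_S / (v_P − v_S) = Δt · (5.78·3.62)/(5.78−3.62) ≈ 9.6869·Δt.
So d_SEIS_04 = 12.14, d_SEIS_05 = 70.57, d_SEIS_06 = 100.18 km.
Circle about each station: (x + 8.6)² + (y + 31.0)² = 12.14²; (x − 61.8)² + (y + 74.3)² = 70.57²; (x − 26.9)² + (y − 58.5)² = 100.18².
Subtracting pairs of circle equations eliminates x²+y² and gives linear equations (the radical axes):
140.8 x − 86.6 y = 3472.02
71.0 x + 179.0 y = -6777.75
Solving the 2×2 system: x ≈ 1.1, y ≈ -38.3 km.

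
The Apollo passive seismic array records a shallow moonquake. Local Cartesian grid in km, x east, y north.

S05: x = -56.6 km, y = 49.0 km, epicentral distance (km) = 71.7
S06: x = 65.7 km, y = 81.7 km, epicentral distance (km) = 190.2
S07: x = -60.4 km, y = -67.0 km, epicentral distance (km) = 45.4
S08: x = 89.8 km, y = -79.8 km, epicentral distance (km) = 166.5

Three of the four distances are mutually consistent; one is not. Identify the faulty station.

S06

Solve using three stations at a time. Using S05, S07, S08 (subtract circle equations pairwise → linear system) gives (x, y) ≈ (-66.3, -22.0).
Distances from that point to each station vs reported:
  S05: calculated 71.7 vs reported 71.7 → residual 0.0 km
  S06: calculated 167.9 vs reported 190.2 → residual 22.3 km
  S07: calculated 45.4 vs reported 45.4 → residual 0.0 km
  S08: calculated 166.5 vs reported 166.5 → residual 0.0 km
S05, S07, S08 are mutually consistent (residuals ≈ 0); S06 is off by 22.3 km.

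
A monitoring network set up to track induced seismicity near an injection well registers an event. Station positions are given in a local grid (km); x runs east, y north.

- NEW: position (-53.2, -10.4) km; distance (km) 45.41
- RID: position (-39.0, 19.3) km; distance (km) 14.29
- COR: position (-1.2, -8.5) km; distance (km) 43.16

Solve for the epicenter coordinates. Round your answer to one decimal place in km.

x ≈ -26.6 km, y ≈ 26.4 km

Circle about each station: (x + 53.2)² + (y + 10.4)² = 45.41²; (x + 39.0)² + (y − 19.3)² = 14.29²; (x + 1.2)² + (y + 8.5)² = 43.16².
Subtracting pairs of circle equations eliminates x²+y² and gives linear equations (the radical axes):
28.4 x + 59.4 y = 812.95
104.0 x + 3.8 y = -2665.43
Solving the 2×2 system: x ≈ -26.6, y ≈ 26.4 km.
Check against NEW (with the unrounded x, y): √((x + 53.2)²+(y + 10.4)²) = 45.41 ≈ 45.41 km. ✓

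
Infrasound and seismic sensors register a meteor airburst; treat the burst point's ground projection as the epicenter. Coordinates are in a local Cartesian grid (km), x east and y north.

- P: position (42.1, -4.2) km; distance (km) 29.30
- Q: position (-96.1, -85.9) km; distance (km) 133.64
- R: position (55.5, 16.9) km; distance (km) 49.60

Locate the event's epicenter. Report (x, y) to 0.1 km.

Circle about each station: (x − 42.1)² + (y + 4.2)² = 29.30²; (x + 96.1)² + (y + 85.9)² = 133.64²; (x − 55.5)² + (y − 16.9)² = 49.60².
Subtracting the P equation from the Q and R equations removes the quadratic terms:
-276.4 x − 163.4 y = -2177.19
26.8 x + 42.2 y = -25.86
Solving the 2×2 system: x ≈ 13.2, y ≈ -9.0 km.
Check against P (with the unrounded x, y): √((x − 42.1)²+(y + 4.2)²) = 29.30 ≈ 29.30 km. ✓

13.2 km east, -9.0 km north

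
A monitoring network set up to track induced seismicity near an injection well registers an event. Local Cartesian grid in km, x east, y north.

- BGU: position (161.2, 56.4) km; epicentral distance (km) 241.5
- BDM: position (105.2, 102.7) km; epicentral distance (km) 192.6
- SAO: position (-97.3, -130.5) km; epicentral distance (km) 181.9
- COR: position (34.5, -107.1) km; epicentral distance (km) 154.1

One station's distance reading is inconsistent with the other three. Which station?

COR

Solve using three stations at a time. Using BGU, BDM, SAO (subtract circle equations pairwise → linear system) gives (x, y) ≈ (-80.2, 50.6).
Distances from that point to each station vs reported:
  BGU: calculated 241.5 vs reported 241.5 → residual 0.0 km
  BDM: calculated 192.6 vs reported 192.6 → residual 0.0 km
  SAO: calculated 181.9 vs reported 181.9 → residual 0.0 km
  COR: calculated 195.0 vs reported 154.1 → residual 40.9 km
BGU, BDM, SAO are mutually consistent (residuals ≈ 0); COR is off by 40.9 km.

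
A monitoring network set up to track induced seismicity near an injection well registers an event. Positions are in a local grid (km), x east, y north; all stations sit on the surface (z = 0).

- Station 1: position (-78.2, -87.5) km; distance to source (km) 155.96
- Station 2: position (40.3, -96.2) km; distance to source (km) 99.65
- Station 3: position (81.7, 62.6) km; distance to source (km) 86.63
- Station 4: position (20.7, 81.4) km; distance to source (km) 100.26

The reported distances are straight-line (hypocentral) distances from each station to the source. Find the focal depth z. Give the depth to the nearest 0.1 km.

z ≈ 41.2 km

Each station gives a sphere (x−x_i)² + (y−y_i)² + z² = d_i² (stations at z=0).
Subtracting the Station 1 sphere from Station 2 and Station 3: z² cancels, leaving linear equations in x and y:
237.0 x − 17.4 y = 11500.44
319.8 x + 300.2 y = 13640.92
Solving: x ≈ 48.099, y ≈ -5.800 km (keep extra digits for the depth step; rounded: 48.1, -5.8).
Then from the Station 1 sphere: z² = 155.96² − (x + 78.2)² − (y + 87.5)² with x = 48.099, y = -5.800, so z ≈ 41.197 ≈ 41.2 km.
Check against Station 4 (with the unrounded solution): distance 100.26 ≈ 100.26 km. ✓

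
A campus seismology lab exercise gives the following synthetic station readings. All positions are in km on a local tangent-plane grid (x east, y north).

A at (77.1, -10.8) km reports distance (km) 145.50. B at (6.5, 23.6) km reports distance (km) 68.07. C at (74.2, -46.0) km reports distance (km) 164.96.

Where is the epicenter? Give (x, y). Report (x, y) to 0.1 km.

-45.6 km east, 67.4 km north

Circle about each station: (x − 77.1)² + (y + 10.8)² = 145.50²; (x − 6.5)² + (y − 23.6)² = 68.07²; (x − 74.2)² + (y + 46.0)² = 164.96².
Subtracting pairs of circle equations eliminates x²+y² and gives linear equations (the radical axes):
-141.2 x + 68.8 y = 11074.89
-5.8 x − 70.4 y = -4480.96
Solving the 2×2 system: x ≈ -45.6, y ≈ 67.4 km.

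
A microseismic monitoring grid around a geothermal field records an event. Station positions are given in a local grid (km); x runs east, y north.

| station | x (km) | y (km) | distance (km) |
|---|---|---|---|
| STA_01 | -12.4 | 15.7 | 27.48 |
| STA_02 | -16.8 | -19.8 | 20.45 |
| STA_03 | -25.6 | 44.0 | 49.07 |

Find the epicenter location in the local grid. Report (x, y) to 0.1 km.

Circle about each station: (x + 12.4)² + (y − 15.7)² = 27.48²; (x + 16.8)² + (y + 19.8)² = 20.45²; (x + 25.6)² + (y − 44.0)² = 49.07².
Subtracting the STA_01 equation from the STA_02 and STA_03 equations removes the quadratic terms:
-8.8 x − 71.0 y = 610.98
-26.4 x + 56.6 y = 538.40
Solving the 2×2 system: x ≈ -30.7, y ≈ -4.8 km.
Check against STA_01 (with the unrounded x, y): √((x + 12.4)²+(y − 15.7)²) = 27.47 ≈ 27.48 km. ✓

x ≈ -30.7 km, y ≈ -4.8 km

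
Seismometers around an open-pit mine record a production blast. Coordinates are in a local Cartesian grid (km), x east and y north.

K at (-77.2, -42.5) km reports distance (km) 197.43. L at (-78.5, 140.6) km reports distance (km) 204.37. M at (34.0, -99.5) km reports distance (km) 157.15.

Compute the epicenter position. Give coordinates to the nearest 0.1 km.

Circle about each station: (x + 77.2)² + (y + 42.5)² = 197.43²; (x + 78.5)² + (y − 140.6)² = 204.37²; (x − 34.0)² + (y + 99.5)² = 157.15².
Subtracting pairs of circle equations eliminates x²+y² and gives linear equations (the radical axes):
-2.6 x + 366.2 y = 15376.03
222.4 x − 114.0 y = 17572.64
Solving the 2×2 system: x ≈ 100.9, y ≈ 42.7 km.

100.9 km east, 42.7 km north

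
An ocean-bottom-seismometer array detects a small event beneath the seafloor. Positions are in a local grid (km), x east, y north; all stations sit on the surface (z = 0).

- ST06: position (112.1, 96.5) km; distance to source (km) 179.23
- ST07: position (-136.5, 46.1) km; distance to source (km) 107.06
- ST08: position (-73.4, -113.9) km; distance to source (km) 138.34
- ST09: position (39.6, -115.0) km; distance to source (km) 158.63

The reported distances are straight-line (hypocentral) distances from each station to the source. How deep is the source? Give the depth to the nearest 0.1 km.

depth ≈ 40.1 km

Each station gives a sphere (x−x_i)² + (y−y_i)² + z² = d_i² (stations at z=0).
Subtracting the ST06 sphere from ST07 and ST08: z² cancels, leaving linear equations in x and y:
-497.2 x − 100.8 y = 19540.35
-371.0 x − 420.8 y = 9467.55
Solving: x ≈ -42.300, y ≈ 14.795 km (keep extra digits for the depth step; rounded: -42.3, 14.8).
Then from the ST06 sphere: z² = 179.23² − (x − 112.1)² − (y − 96.5)² with x = -42.300, y = 14.795, so z ≈ 40.104 ≈ 40.1 km.
Check against ST09 (with the unrounded solution): distance 158.63 ≈ 158.63 km. ✓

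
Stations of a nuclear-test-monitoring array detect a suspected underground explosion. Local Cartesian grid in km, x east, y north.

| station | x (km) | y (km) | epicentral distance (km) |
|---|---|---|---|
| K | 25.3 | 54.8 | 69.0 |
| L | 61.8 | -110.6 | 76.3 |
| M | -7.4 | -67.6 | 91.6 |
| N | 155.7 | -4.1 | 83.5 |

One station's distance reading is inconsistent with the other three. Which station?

Solve using three stations at a time. Using L, M, N (subtract circle equations pairwise → linear system) gives (x, y) ≈ (78.6, -36.2).
Distances from that point to each station vs reported:
  K: calculated 105.5 vs reported 69.0 → residual 36.5 km
  L: calculated 76.3 vs reported 76.3 → residual 0.0 km
  M: calculated 91.6 vs reported 91.6 → residual 0.0 km
  N: calculated 83.5 vs reported 83.5 → residual 0.0 km
L, M, N are mutually consistent (residuals ≈ 0); K is off by 36.5 km.

K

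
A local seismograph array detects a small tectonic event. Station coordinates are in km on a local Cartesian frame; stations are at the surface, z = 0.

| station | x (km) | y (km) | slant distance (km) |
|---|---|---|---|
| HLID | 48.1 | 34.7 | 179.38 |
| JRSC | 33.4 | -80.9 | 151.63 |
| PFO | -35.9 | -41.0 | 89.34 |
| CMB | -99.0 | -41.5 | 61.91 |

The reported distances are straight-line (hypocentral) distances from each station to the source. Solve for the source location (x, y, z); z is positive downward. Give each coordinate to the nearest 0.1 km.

x ≈ -100.3 km, y ≈ -44.9 km, depth ≈ 61.8 km

Each station gives a sphere (x−x_i)² + (y−y_i)² + z² = d_i² (stations at z=0).
Subtracting the HLID sphere from JRSC and PFO: z² cancels, leaving linear equations in x and y:
-29.4 x − 231.2 y = 13328.20
-168.0 x − 151.4 y = 23647.66
Solving: x ≈ -100.303, y ≈ -44.893 km (keep extra digits for the depth step; rounded: -100.3, -44.9).
Then from the HLID sphere: z² = 179.38² − (x − 48.1)² − (y − 34.7)² with x = -100.303, y = -44.893, so z ≈ 61.796 ≈ 61.8 km.
Check against CMB (with the unrounded solution): distance 61.90 ≈ 61.91 km. ✓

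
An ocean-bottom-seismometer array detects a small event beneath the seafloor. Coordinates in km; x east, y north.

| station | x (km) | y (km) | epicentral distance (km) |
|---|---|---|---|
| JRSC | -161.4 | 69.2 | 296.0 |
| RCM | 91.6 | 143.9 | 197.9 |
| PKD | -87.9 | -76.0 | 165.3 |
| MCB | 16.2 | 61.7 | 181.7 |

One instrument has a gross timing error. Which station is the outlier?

Solve using three stations at a time. Using JRSC, PKD, MCB (subtract circle equations pairwise → linear system) gives (x, y) ≈ (73.7, -110.6).
Distances from that point to each station vs reported:
  JRSC: calculated 296.0 vs reported 296.0 → residual 0.0 km
  RCM: calculated 255.2 vs reported 197.9 → residual 57.3 km
  PKD: calculated 165.3 vs reported 165.3 → residual 0.0 km
  MCB: calculated 181.7 vs reported 181.7 → residual 0.0 km
JRSC, PKD, MCB are mutually consistent (residuals ≈ 0); RCM is off by 57.3 km.

RCM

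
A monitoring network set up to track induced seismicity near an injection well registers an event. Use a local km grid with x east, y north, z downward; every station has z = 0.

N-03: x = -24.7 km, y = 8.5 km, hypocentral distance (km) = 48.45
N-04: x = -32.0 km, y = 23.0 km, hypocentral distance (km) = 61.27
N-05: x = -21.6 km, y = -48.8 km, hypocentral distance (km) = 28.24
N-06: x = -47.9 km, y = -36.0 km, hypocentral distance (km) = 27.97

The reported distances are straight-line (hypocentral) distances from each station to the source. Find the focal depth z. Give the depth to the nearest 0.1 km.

22.2 km

Each station gives a sphere (x−x_i)² + (y−y_i)² + z² = d_i² (stations at z=0).
Subtracting the N-03 sphere from N-04 and N-05: z² cancels, leaving linear equations in x and y:
-14.6 x + 29.0 y = -535.95
6.2 x − 114.6 y = 3715.56
Solving: x ≈ -31.025, y ≈ -34.101 km (keep extra digits for the depth step; rounded: -31.0, -34.1).
Then from the N-03 sphere: z² = 48.45² − (x + 24.7)² − (y − 8.5)² with x = -31.025, y = -34.101, so z ≈ 22.194 ≈ 22.2 km.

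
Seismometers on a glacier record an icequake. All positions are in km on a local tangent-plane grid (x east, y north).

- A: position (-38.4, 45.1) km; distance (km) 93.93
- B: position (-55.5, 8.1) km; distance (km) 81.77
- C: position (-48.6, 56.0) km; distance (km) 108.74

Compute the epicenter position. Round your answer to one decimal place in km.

(16.1, -31.4)

Circle about each station: (x + 38.4)² + (y − 45.1)² = 93.93²; (x + 55.5)² + (y − 8.1)² = 81.77²; (x + 48.6)² + (y − 56.0)² = 108.74².
Subtracting the A equation from the B and C equations removes the quadratic terms:
-34.2 x − 74.0 y = 1773.80
-20.4 x + 21.8 y = -1012.15
Solving the 2×2 system: x ≈ 16.1, y ≈ -31.4 km.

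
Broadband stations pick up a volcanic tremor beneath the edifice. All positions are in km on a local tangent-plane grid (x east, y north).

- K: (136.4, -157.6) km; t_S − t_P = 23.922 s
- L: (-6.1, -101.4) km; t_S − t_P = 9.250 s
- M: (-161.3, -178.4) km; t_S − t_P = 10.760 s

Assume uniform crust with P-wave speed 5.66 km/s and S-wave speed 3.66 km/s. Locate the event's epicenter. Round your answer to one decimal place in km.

Distance from S−P lag: d = Δt · v_P v_S / (v_P − v_S) = Δt · (5.66·3.66)/(5.66−3.66) ≈ 10.3578·Δt.
So d_K = 247.78, d_L = 95.81, d_M = 111.45 km.
Circle about each station: (x − 136.4)² + (y + 157.6)² = 247.78²; (x + 6.1)² + (y + 101.4)² = 95.81²; (x + 161.3)² + (y + 178.4)² = 111.45².
Subtracting pairs of circle equations eliminates x²+y² and gives linear equations (the radical axes):
-285.0 x + 112.4 y = 19091.82
-595.4 x − 41.6 y = 63375.36
Solving the 2×2 system: x ≈ -100.5, y ≈ -85.0 km.
Check against K (with the unrounded x, y): √((x − 136.4)²+(y + 157.6)²) = 247.78 ≈ 247.78 km. ✓

x ≈ -100.5 km, y ≈ -85.0 km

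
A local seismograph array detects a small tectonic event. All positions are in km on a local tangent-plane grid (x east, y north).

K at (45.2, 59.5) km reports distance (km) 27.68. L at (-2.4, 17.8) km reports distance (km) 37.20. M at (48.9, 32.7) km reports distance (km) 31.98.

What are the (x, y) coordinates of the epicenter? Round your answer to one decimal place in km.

Circle about each station: (x − 45.2)² + (y − 59.5)² = 27.68²; (x + 2.4)² + (y − 17.8)² = 37.20²; (x − 48.9)² + (y − 32.7)² = 31.98².
Subtracting pairs of circle equations eliminates x²+y² and gives linear equations (the radical axes):
-95.2 x − 83.4 y = -5878.35
7.4 x − 53.6 y = -2379.33
Solving the 2×2 system: x ≈ 20.4, y ≈ 47.2 km.
Check against K (with the unrounded x, y): √((x − 45.2)²+(y − 59.5)²) = 27.69 ≈ 27.68 km. ✓

(20.4, 47.2)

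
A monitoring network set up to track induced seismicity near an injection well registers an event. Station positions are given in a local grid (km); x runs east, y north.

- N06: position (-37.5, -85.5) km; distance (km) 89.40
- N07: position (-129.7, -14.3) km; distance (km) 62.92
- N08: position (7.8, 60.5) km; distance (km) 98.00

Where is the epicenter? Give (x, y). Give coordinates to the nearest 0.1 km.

Circle about each station: (x + 37.5)² + (y + 85.5)² = 89.40²; (x + 129.7)² + (y + 14.3)² = 62.92²; (x − 7.8)² + (y − 60.5)² = 98.00².
Subtracting the N06 equation from the N07 and N08 equations removes the quadratic terms:
-184.4 x + 142.4 y = 12343.51
90.6 x + 292.0 y = -6607.05
Solving the 2×2 system: x ≈ -68.1, y ≈ -1.5 km.
Check against N06 (with the unrounded x, y): √((x + 37.5)²+(y + 85.5)²) = 89.40 ≈ 89.40 km. ✓

x ≈ -68.1 km, y ≈ -1.5 km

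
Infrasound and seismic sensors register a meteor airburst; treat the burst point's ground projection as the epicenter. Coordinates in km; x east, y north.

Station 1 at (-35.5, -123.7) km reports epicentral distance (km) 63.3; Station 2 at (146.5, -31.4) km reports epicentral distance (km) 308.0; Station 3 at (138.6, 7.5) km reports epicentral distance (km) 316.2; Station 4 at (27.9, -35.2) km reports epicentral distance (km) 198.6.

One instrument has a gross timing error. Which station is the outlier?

Station 1

Solve using three stations at a time. Using Station 2, Station 3, Station 4 (subtract circle equations pairwise → linear system) gives (x, y) ≈ (-143.2, -135.8).
Distances from that point to each station vs reported:
  Station 1: calculated 108.3 vs reported 63.3 → residual 45.0 km
  Station 2: calculated 307.9 vs reported 308.0 → residual 0.1 km
  Station 3: calculated 316.1 vs reported 316.2 → residual 0.1 km
  Station 4: calculated 198.4 vs reported 198.6 → residual 0.2 km
Station 2, Station 3, Station 4 are mutually consistent (residuals ≈ 0); Station 1 is off by 45.0 km.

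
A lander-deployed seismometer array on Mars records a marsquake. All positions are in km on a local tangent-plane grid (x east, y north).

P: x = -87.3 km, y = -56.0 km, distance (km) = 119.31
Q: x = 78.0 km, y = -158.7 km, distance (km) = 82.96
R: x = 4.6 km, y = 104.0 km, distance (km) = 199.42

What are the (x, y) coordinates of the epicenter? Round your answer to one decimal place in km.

Circle about each station: (x + 87.3)² + (y + 56.0)² = 119.31²; (x − 78.0)² + (y + 158.7)² = 82.96²; (x − 4.6)² + (y − 104.0)² = 199.42².
Subtracting the P equation from the Q and R equations removes the quadratic terms:
330.6 x − 205.4 y = 27864.91
183.8 x + 320.0 y = -25453.59
Solving the 2×2 system: x ≈ 25.7, y ≈ -94.3 km.

(25.7, -94.3)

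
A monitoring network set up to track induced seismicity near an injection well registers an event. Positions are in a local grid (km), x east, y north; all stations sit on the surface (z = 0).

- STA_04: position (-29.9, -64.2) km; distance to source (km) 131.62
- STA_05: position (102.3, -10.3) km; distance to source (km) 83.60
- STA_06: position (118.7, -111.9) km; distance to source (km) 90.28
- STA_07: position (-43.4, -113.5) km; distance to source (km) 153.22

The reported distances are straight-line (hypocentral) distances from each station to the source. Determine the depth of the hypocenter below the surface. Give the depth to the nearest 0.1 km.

65.1 km

Each station gives a sphere (x−x_i)² + (y−y_i)² + z² = d_i² (stations at z=0).
Subtracting the STA_04 sphere from STA_05 and STA_06: z² cancels, leaving linear equations in x and y:
264.4 x + 107.8 y = 15890.59
297.2 x − 95.4 y = 30769.00
Solving: x ≈ 84.399, y ≈ -59.597 km (keep extra digits for the depth step; rounded: 84.4, -59.6).
Then from the STA_04 sphere: z² = 131.62² − (x + 29.9)² − (y + 64.2)² with x = 84.399, y = -59.597, so z ≈ 65.103 ≈ 65.1 km.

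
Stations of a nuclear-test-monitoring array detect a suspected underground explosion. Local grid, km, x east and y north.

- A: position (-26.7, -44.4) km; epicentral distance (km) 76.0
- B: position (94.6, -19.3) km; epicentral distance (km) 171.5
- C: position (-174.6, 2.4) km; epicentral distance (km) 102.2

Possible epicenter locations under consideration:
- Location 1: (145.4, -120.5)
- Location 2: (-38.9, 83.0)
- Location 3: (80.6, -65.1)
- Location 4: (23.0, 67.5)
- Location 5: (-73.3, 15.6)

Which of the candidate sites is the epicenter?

Location 5

For each candidate, compare |candidate − station| to the reported distance:
Location 1: residuals A 112.2, B 58.3, C 240.6 → max 240.6 km
Location 2: residuals A 52.0, B 3.3, C 55.6 → max 55.6 km
Location 3: residuals A 33.3, B 123.6, C 161.8 → max 161.8 km
Location 4: residuals A 46.4, B 59.0, C 105.8 → max 105.8 km
Location 5: residuals A 0.0, B 0.0, C 0.0 → max 0.0 km
Only Location 5 has all residuals ≈ 0.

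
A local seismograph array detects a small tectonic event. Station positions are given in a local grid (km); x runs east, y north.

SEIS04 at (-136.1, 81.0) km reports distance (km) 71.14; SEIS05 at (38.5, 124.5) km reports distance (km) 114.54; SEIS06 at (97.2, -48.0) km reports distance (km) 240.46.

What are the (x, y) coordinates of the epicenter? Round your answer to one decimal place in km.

Circle about each station: (x + 136.1)² + (y − 81.0)² = 71.14²; (x − 38.5)² + (y − 124.5)² = 114.54²; (x − 97.2)² + (y + 48.0)² = 240.46².
Subtracting the SEIS04 equation from the SEIS05 and SEIS06 equations removes the quadratic terms:
349.2 x + 87.0 y = -16160.22
466.6 x − 258.0 y = -66092.48
Solving the 2×2 system: x ≈ -75.9, y ≈ 118.9 km.

x ≈ -75.9 km, y ≈ 118.9 km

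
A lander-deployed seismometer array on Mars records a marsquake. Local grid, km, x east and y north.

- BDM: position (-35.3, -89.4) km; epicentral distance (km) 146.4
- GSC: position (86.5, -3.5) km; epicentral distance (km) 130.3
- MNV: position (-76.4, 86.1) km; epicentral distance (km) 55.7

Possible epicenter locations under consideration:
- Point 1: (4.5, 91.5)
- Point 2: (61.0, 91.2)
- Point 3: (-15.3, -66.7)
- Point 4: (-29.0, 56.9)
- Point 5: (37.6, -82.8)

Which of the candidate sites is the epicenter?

For each candidate, compare |candidate − station| to the reported distance:
Point 1: residuals BDM 38.8, GSC 4.8, MNV 25.4 → max 38.8 km
Point 2: residuals BDM 58.3, GSC 32.2, MNV 81.8 → max 81.8 km
Point 3: residuals BDM 116.1, GSC 10.5, MNV 108.9 → max 116.1 km
Point 4: residuals BDM 0.0, GSC 0.0, MNV 0.0 → max 0.0 km
Point 5: residuals BDM 73.2, GSC 37.1, MNV 148.1 → max 148.1 km
Only Point 4 has all residuals ≈ 0.

Point 4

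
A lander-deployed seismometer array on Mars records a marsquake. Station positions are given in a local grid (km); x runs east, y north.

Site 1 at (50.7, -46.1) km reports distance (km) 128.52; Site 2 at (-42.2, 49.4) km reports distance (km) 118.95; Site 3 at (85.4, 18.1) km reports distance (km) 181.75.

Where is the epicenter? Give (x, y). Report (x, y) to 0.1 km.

Circle about each station: (x − 50.7)² + (y + 46.1)² = 128.52²; (x + 42.2)² + (y − 49.4)² = 118.95²; (x − 85.4)² + (y − 18.1)² = 181.75².
Subtracting the Site 1 equation from the Site 2 and Site 3 equations removes the quadratic terms:
-185.8 x + 191.0 y = 1893.79
69.4 x + 128.4 y = -13590.60
Solving the 2×2 system: x ≈ -76.5, y ≈ -64.5 km.

(-76.5, -64.5)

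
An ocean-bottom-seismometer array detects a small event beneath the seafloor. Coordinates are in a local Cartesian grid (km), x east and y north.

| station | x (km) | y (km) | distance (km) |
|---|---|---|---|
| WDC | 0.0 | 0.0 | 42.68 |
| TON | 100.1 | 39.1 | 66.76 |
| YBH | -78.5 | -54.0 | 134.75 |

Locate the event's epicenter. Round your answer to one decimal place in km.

Circle about each station: x² + y² = 42.68²; (x − 100.1)² + (y − 39.1)² = 66.76²; (x + 78.5)² + (y + 54.0)² = 134.75².
Subtracting pairs of circle equations eliminates x²+y² and gives linear equations (the radical axes):
200.2 x + 78.2 y = 8913.50
-157.0 x − 108.0 y = -7257.73
Solving the 2×2 system: x ≈ 42.3, y ≈ 5.7 km.

42.3 km east, 5.7 km north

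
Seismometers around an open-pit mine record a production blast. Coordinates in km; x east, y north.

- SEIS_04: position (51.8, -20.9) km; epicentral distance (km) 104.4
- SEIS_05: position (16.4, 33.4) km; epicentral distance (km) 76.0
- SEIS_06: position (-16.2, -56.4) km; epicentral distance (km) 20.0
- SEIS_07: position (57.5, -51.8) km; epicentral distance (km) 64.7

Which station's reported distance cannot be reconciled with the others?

Solve using three stations at a time. Using SEIS_05, SEIS_06, SEIS_07 (subtract circle equations pairwise → linear system) gives (x, y) ≈ (-6.0, -39.2).
Distances from that point to each station vs reported:
  SEIS_04: calculated 60.6 vs reported 104.4 → residual 43.8 km
  SEIS_05: calculated 76.0 vs reported 76.0 → residual 0.0 km
  SEIS_06: calculated 20.0 vs reported 20.0 → residual 0.0 km
  SEIS_07: calculated 64.7 vs reported 64.7 → residual 0.0 km
SEIS_05, SEIS_06, SEIS_07 are mutually consistent (residuals ≈ 0); SEIS_04 is off by 43.8 km.

SEIS_04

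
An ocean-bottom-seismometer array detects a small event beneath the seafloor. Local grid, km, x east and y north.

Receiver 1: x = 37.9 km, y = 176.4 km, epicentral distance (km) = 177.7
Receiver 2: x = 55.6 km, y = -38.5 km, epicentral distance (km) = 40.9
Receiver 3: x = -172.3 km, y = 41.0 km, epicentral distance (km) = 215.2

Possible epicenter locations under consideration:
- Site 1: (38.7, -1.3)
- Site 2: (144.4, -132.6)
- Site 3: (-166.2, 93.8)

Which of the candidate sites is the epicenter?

For each candidate, compare |candidate − station| to the reported distance:
Site 1: residuals Receiver 1 0.0, Receiver 2 0.0, Receiver 3 0.0 → max 0.0 km
Site 2: residuals Receiver 1 149.1, Receiver 2 88.5, Receiver 3 146.0 → max 149.1 km
Site 3: residuals Receiver 1 42.5, Receiver 2 217.4, Receiver 3 162.0 → max 217.4 km
Only Site 1 has all residuals ≈ 0.

Site 1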